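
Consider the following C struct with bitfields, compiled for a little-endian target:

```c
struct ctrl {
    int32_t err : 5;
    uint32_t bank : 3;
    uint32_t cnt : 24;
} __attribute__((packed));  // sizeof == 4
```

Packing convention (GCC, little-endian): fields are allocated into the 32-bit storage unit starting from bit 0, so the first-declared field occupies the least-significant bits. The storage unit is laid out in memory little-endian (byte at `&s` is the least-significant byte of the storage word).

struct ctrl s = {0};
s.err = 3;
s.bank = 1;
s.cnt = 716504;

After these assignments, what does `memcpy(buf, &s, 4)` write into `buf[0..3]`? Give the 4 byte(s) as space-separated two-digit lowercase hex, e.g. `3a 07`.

23 d8 ee 0a

err (5b) val=3 bits=0x3 at bit 0: 0x00000003
bank (3b) val=1 bits=0x1 at bit 5: 0x00000023
cnt (24b) val=716504 bits=0xaeed8 at bit 8: 0x0aeed823
word = 0x0aeed823 → little-endian bytes:
  [0]=0x23  [1]=0xd8  [2]=0xee  [3]=0x0a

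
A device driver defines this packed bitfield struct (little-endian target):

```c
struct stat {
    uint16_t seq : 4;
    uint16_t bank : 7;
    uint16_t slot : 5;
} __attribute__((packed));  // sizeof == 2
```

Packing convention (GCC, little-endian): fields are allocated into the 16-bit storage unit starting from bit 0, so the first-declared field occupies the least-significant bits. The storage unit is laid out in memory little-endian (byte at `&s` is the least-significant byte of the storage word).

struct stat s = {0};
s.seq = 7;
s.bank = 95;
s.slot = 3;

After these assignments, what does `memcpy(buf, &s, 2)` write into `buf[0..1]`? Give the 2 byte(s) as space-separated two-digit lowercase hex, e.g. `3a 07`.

f7 1d

seq:4 = 7 → 0x7 << 0 → word 0x0007
bank:7 = 95 → 0x5f << 4 → word 0x05f7
slot:5 = 3 → 0x3 << 11 → word 0x1df7
word = 0x1df7 → little-endian bytes:
  [0]=0xf7  [1]=0x1d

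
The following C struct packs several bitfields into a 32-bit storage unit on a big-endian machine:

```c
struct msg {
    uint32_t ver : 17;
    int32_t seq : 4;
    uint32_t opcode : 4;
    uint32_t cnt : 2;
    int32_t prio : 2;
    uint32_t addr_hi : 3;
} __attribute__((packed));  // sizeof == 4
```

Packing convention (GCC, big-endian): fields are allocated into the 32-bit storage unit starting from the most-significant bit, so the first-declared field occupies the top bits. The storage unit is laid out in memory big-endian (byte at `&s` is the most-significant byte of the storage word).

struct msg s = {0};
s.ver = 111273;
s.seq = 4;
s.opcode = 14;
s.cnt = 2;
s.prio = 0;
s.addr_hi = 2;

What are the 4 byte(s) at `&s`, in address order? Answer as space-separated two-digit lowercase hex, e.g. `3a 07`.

ver (17b) val=111273 bits=0x1b2a9 at bit 15: 0xd9548000
seq (4b) val=4 bits=0x4 at bit 11: 0xd954a000
opcode (4b) val=14 bits=0xe at bit 7: 0xd954a700
cnt (2b) val=2 bits=0x2 at bit 5: 0xd954a740
prio (2b) val=0 bits=0x0 at bit 3: 0xd954a740
addr_hi (3b) val=2 bits=0x2 at bit 0: 0xd954a742
word = 0xd954a742 → big-endian bytes:
  [0]=0xd9  [1]=0x54  [2]=0xa7  [3]=0x42

d9 54 a7 42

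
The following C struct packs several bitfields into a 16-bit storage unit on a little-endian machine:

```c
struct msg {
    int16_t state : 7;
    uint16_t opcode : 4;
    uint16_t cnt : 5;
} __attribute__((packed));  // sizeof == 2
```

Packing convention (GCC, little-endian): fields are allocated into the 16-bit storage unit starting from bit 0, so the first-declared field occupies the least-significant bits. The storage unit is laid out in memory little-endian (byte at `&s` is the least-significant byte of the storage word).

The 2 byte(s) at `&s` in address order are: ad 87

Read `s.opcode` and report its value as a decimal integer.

15

[0]=0xad [1]=0x87 (little-endian) → word 0x87ad
state [0+:7] = (word>>0) & 0x7f = 45
opcode [7+:4] = (word>>7) & 0xf = 15  ←
cnt [11+:5] = (word>>11) & 0x1f = 16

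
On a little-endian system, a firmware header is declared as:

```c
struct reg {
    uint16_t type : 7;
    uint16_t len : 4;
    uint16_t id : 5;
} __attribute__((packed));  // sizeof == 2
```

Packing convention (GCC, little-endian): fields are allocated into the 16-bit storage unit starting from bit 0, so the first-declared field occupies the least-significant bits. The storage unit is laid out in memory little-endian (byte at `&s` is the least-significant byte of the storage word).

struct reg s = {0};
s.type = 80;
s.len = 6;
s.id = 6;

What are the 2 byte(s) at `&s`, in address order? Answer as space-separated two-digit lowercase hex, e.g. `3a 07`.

type:7 = 80 → 0x50 << 0 → word 0x0050
len:4 = 6 → 0x6 << 7 → word 0x0350
id:5 = 6 → 0x6 << 11 → word 0x3350
word = 0x3350 → little-endian bytes:
  [0]=0x50  [1]=0x33

50 33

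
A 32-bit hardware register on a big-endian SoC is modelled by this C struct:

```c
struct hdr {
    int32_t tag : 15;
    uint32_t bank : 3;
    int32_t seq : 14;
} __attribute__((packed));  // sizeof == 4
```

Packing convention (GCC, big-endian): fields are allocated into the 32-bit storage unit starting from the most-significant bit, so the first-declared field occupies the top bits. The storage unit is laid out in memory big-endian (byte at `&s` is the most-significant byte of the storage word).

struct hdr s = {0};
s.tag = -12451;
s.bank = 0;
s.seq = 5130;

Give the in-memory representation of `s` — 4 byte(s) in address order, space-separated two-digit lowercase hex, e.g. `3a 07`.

9e ba 14 0a

[17+:15] tag=-12451 & 0x7fff = 0x4f5d; word=0x9eba0000
[14+:3] bank=0 & 0x7 = 0x0; word=0x9eba0000
[0+:14] seq=5130 & 0x3fff = 0x140a; word=0x9eba140a
word = 0x9eba140a → big-endian bytes:
  [0]=0x9e  [1]=0xba  [2]=0x14  [3]=0x0a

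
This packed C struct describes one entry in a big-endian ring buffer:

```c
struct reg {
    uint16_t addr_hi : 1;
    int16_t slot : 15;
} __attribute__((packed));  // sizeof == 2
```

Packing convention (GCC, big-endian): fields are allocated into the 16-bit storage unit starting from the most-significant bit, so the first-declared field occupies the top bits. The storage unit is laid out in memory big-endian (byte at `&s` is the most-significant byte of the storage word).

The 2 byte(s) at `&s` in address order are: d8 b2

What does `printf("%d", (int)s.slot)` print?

[0]=0xd8 [1]=0xb2 (big-endian) → word 0xd8b2
addr_hi:1 @ bit 15 → (0xd8b2>>15)&0x1 = 0x1
slot:15 @ bit 0 → (0xd8b2>>0)&0x7fff = 0x58b2  ←
slot signed 15b, MSB=1: 22706 - 32768 = -10062

-10062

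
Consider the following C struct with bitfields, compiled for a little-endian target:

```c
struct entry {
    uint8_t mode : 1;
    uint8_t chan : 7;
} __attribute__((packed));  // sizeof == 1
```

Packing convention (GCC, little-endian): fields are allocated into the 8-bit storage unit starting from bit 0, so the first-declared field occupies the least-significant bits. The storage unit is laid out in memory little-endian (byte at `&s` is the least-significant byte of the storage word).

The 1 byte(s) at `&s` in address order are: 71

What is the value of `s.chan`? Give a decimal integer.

56

[0]=0x71 (little-endian) → word 0x71
mode [0+:1] = (word>>0) & 0x1 = 1
chan [1+:7] = (word>>1) & 0x7f = 56  ←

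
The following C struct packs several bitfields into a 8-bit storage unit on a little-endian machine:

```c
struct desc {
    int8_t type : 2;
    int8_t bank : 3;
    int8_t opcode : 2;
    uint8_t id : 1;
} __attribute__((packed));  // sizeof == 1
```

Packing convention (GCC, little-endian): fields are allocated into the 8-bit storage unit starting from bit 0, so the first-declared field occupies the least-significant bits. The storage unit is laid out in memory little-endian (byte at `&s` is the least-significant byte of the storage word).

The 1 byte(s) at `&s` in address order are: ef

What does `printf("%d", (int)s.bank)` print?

[0]=0xef (little-endian) → word 0xef
type [0+:2] = (word>>0) & 0x3 = 3
bank [2+:3] = (word>>2) & 0x7 = 3  ←
opcode [5+:2] = (word>>5) & 0x3 = 3
id [7+:1] = (word>>7) & 0x1 = 1
bank signed 3b, MSB=0: value = 3

3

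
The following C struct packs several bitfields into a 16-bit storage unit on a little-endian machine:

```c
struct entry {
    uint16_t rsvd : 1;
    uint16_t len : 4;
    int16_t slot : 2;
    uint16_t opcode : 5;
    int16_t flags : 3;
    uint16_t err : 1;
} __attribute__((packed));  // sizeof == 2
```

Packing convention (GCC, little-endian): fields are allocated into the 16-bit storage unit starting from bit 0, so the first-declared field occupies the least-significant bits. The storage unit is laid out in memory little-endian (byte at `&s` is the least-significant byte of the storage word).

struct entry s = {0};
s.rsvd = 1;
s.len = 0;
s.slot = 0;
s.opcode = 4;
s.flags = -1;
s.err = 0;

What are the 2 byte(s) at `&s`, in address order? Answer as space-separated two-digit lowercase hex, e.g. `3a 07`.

rsvd:1 = 1 → 0x1 << 0 → word 0x0001
len:4 = 0 → 0x0 << 1 → word 0x0001
slot:2 = 0 → 0x0 << 5 → word 0x0001
opcode:5 = 4 → 0x4 << 7 → word 0x0201
flags:3 = -1 → 0x7 << 12 → word 0x7201
err:1 = 0 → 0x0 << 15 → word 0x7201
word = 0x7201 → little-endian bytes:
  [0]=0x01  [1]=0x72

01 72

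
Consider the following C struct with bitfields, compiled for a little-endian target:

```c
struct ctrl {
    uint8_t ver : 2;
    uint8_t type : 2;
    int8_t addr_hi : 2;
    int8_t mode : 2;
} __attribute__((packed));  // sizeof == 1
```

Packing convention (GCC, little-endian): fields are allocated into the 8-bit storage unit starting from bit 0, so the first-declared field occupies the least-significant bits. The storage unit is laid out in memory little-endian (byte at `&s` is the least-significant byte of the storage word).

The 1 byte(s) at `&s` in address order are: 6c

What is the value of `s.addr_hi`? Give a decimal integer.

[0]=0x6c (little-endian) → word 0x6c
ver:2 @ bit 0 → (0x6c>>0)&0x3 = 0x0
type:2 @ bit 2 → (0x6c>>2)&0x3 = 0x3
addr_hi:2 @ bit 4 → (0x6c>>4)&0x3 = 0x2  ←
mode:2 @ bit 6 → (0x6c>>6)&0x3 = 0x1
addr_hi signed 2b, MSB=1: 2 - 4 = -2

-2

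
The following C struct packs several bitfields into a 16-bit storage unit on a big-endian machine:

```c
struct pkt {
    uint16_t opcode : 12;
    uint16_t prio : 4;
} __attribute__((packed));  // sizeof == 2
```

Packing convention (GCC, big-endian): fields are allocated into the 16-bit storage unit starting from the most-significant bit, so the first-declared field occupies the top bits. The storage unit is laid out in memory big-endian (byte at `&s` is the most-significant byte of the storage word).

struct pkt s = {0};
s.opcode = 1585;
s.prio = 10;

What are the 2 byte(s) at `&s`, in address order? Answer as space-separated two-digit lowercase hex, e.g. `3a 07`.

opcode (12b) val=1585 bits=0x631 at bit 4: 0x6310
prio (4b) val=10 bits=0xa at bit 0: 0x631a
word = 0x631a → big-endian bytes:
  [0]=0x63  [1]=0x1a

63 1a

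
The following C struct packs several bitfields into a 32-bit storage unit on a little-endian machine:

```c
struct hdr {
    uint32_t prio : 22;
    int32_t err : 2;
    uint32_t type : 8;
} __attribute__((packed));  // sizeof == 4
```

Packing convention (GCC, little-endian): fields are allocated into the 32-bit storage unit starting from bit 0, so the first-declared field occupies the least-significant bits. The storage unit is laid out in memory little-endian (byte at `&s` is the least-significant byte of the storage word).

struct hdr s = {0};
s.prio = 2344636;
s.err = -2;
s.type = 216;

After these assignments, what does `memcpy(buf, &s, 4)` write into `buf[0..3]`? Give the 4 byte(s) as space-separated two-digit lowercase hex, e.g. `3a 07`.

bc c6 a3 d8

[0+:22] prio=2344636 & 0x3fffff = 0x23c6bc; word=0x0023c6bc
[22+:2] err=-2 & 0x3 = 0x2; word=0x00a3c6bc
[24+:8] type=216 & 0xff = 0xd8; word=0xd8a3c6bc
word = 0xd8a3c6bc → little-endian bytes:
  [0]=0xbc  [1]=0xc6  [2]=0xa3  [3]=0xd8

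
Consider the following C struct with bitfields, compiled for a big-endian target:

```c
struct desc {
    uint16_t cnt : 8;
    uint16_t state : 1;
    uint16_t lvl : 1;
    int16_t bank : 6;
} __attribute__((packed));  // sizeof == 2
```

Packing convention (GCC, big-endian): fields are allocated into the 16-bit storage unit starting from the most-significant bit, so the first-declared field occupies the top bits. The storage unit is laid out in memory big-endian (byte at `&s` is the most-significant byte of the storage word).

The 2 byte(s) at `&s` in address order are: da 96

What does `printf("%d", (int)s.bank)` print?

22

[0]=0xda [1]=0x96 (big-endian) → word 0xda96
cnt:8 @ bit 8 → (0xda96>>8)&0xff = 0xda
state:1 @ bit 7 → (0xda96>>7)&0x1 = 0x1
lvl:1 @ bit 6 → (0xda96>>6)&0x1 = 0x0
bank:6 @ bit 0 → (0xda96>>0)&0x3f = 0x16  ←
bank signed 6b, MSB=0: value = 22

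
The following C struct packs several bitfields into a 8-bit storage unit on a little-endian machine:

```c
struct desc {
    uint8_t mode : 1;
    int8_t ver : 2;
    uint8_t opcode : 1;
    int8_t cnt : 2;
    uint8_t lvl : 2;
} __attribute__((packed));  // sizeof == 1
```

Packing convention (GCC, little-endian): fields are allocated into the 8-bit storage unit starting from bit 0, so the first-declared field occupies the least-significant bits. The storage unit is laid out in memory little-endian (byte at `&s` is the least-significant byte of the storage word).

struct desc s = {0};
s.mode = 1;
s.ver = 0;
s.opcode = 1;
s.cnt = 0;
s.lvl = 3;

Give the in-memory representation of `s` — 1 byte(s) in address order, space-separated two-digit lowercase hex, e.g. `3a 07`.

[0+:1] mode=1 & 0x1 = 0x1; word=0x01
[1+:2] ver=0 & 0x3 = 0x0; word=0x01
[3+:1] opcode=1 & 0x1 = 0x1; word=0x09
[4+:2] cnt=0 & 0x3 = 0x0; word=0x09
[6+:2] lvl=3 & 0x3 = 0x3; word=0xc9
word = 0xc9 → little-endian bytes:
  [0]=0xc9

c9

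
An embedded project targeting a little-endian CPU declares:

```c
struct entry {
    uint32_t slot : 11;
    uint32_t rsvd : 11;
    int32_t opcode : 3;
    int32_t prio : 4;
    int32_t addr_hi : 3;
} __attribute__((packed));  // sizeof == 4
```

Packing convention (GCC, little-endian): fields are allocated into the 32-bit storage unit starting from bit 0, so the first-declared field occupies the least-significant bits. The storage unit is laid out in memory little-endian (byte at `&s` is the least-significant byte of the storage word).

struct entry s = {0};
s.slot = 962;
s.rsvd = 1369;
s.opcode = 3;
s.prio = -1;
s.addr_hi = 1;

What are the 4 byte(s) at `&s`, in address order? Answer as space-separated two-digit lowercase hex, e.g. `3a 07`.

c2 cb ea 3e

slot (11b) val=962 bits=0x3c2 at bit 0: 0x000003c2
rsvd (11b) val=1369 bits=0x559 at bit 11: 0x002acbc2
opcode (3b) val=3 bits=0x3 at bit 22: 0x00eacbc2
prio (4b) val=-1 bits=0xf at bit 25: 0x1eeacbc2
addr_hi (3b) val=1 bits=0x1 at bit 29: 0x3eeacbc2
word = 0x3eeacbc2 → little-endian bytes:
  [0]=0xc2  [1]=0xcb  [2]=0xea  [3]=0x3e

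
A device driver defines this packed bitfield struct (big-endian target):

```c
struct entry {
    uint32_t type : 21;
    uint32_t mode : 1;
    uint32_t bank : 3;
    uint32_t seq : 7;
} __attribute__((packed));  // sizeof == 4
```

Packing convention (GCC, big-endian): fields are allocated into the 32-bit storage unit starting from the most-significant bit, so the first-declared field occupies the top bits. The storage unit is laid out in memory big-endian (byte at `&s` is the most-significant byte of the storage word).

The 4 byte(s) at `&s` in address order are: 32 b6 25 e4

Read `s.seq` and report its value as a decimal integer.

100

[0]=0x32 [1]=0xb6 [2]=0x25 [3]=0xe4 (big-endian) → word 0x32b625e4
type:21 @ bit 11 → (0x32b625e4>>11)&0x1fffff = 0x656c4
mode:1 @ bit 10 → (0x32b625e4>>10)&0x1 = 0x1
bank:3 @ bit 7 → (0x32b625e4>>7)&0x7 = 0x3
seq:7 @ bit 0 → (0x32b625e4>>0)&0x7f = 0x64  ←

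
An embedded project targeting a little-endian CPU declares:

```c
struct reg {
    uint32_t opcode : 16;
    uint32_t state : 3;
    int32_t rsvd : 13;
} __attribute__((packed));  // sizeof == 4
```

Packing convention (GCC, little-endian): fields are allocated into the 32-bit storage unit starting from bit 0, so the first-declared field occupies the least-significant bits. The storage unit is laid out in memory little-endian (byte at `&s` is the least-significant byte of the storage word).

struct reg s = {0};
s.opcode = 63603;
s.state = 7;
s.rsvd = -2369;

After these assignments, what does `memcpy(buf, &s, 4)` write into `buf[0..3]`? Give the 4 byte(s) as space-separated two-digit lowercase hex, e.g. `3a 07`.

73 f8 ff b5

[0+:16] opcode=63603 & 0xffff = 0xf873; word=0x0000f873
[16+:3] state=7 & 0x7 = 0x7; word=0x0007f873
[19+:13] rsvd=-2369 & 0x1fff = 0x16bf; word=0xb5fff873
word = 0xb5fff873 → little-endian bytes:
  [0]=0x73  [1]=0xf8  [2]=0xff  [3]=0xb5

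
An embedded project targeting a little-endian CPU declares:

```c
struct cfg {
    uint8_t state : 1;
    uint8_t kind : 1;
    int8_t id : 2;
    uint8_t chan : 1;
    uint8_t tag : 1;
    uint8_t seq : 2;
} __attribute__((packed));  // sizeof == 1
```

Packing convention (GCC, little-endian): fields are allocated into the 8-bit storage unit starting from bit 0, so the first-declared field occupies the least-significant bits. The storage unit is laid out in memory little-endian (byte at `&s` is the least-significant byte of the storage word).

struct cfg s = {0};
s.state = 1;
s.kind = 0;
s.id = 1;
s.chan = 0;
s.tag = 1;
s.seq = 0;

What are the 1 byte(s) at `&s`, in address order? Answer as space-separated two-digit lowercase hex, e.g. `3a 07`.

25

state (1b) val=1 bits=0x1 at bit 0: 0x01
kind (1b) val=0 bits=0x0 at bit 1: 0x01
id (2b) val=1 bits=0x1 at bit 2: 0x05
chan (1b) val=0 bits=0x0 at bit 4: 0x05
tag (1b) val=1 bits=0x1 at bit 5: 0x25
seq (2b) val=0 bits=0x0 at bit 6: 0x25
word = 0x25 → little-endian bytes:
  [0]=0x25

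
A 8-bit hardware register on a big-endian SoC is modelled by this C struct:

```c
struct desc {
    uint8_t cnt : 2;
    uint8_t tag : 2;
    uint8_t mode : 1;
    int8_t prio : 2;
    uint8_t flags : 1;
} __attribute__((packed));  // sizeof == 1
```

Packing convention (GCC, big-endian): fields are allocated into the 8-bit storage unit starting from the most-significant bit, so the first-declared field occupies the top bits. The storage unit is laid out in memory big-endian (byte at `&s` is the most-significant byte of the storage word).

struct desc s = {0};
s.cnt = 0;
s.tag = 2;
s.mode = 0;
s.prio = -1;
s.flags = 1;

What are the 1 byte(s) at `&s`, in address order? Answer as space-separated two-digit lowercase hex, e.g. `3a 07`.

cnt:2 = 0 → 0x0 << 6 → word 0x00
tag:2 = 2 → 0x2 << 4 → word 0x20
mode:1 = 0 → 0x0 << 3 → word 0x20
prio:2 = -1 → 0x3 << 1 → word 0x26
flags:1 = 1 → 0x1 << 0 → word 0x27
word = 0x27 → big-endian bytes:
  [0]=0x27

27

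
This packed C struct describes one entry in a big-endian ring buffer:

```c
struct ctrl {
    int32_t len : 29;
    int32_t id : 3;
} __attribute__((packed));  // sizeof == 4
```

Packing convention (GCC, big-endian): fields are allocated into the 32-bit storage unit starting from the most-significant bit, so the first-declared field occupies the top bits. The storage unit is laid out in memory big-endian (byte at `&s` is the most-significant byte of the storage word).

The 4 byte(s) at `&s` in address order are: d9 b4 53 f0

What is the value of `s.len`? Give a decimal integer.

[0]=0xd9 [1]=0xb4 [2]=0x53 [3]=0xf0 (big-endian) → word 0xd9b453f0
len:29 @ bit 3 → (0xd9b453f0>>3)&0x1fffffff = 0x1b368a7e  ←
id:3 @ bit 0 → (0xd9b453f0>>0)&0x7 = 0x0
len signed 29b, MSB=1: 456559230 - 536870912 = -80311682

-80311682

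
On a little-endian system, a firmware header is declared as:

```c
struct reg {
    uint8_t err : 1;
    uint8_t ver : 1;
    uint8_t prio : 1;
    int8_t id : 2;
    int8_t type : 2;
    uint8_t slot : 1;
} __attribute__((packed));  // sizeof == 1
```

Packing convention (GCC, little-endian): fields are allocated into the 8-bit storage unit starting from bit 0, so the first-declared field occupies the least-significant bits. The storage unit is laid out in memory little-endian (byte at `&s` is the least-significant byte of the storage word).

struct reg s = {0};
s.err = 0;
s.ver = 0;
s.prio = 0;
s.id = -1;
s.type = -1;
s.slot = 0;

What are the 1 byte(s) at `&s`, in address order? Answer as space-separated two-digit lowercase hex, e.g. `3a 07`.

78

err (1b) val=0 bits=0x0 at bit 0: 0x00
ver (1b) val=0 bits=0x0 at bit 1: 0x00
prio (1b) val=0 bits=0x0 at bit 2: 0x00
id (2b) val=-1 bits=0x3 at bit 3: 0x18
type (2b) val=-1 bits=0x3 at bit 5: 0x78
slot (1b) val=0 bits=0x0 at bit 7: 0x78
word = 0x78 → little-endian bytes:
  [0]=0x78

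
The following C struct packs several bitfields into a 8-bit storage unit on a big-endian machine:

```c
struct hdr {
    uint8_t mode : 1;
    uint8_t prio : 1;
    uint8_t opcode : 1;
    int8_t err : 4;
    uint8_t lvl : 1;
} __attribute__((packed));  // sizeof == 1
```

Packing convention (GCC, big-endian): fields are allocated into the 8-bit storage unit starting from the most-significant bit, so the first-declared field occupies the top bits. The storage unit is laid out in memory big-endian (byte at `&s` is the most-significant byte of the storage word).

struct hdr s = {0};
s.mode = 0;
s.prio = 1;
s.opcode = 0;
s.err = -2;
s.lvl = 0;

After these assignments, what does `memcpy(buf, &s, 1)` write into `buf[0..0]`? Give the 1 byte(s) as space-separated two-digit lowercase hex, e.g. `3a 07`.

5c

mode (1b) val=0 bits=0x0 at bit 7: 0x00
prio (1b) val=1 bits=0x1 at bit 6: 0x40
opcode (1b) val=0 bits=0x0 at bit 5: 0x40
err (4b) val=-2 bits=0xe at bit 1: 0x5c
lvl (1b) val=0 bits=0x0 at bit 0: 0x5c
word = 0x5c → big-endian bytes:
  [0]=0x5c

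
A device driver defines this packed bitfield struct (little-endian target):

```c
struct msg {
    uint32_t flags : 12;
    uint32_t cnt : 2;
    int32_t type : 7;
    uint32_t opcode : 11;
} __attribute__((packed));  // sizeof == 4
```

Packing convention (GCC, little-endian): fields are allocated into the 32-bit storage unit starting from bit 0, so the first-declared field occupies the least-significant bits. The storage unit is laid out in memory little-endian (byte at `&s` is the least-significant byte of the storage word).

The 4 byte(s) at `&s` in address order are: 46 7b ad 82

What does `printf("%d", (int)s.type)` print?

53

[0]=0x46 [1]=0x7b [2]=0xad [3]=0x82 (little-endian) → word 0x82ad7b46
flags:12 @ bit 0 → (0x82ad7b46>>0)&0xfff = 0xb46
cnt:2 @ bit 12 → (0x82ad7b46>>12)&0x3 = 0x3
type:7 @ bit 14 → (0x82ad7b46>>14)&0x7f = 0x35  ←
opcode:11 @ bit 21 → (0x82ad7b46>>21)&0x7ff = 0x415
type signed 7b, MSB=0: value = 53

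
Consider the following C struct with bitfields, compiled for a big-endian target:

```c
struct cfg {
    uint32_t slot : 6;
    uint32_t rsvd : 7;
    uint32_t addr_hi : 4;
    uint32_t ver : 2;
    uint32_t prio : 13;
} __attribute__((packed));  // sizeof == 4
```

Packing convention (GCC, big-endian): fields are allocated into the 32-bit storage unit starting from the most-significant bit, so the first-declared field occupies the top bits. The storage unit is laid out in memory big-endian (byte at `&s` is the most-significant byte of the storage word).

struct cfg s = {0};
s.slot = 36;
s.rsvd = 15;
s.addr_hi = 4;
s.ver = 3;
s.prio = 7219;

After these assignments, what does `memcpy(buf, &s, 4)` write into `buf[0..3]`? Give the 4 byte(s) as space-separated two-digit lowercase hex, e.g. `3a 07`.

[26+:6] slot=36 & 0x3f = 0x24; word=0x90000000
[19+:7] rsvd=15 & 0x7f = 0xf; word=0x90780000
[15+:4] addr_hi=4 & 0xf = 0x4; word=0x907a0000
[13+:2] ver=3 & 0x3 = 0x3; word=0x907a6000
[0+:13] prio=7219 & 0x1fff = 0x1c33; word=0x907a7c33
word = 0x907a7c33 → big-endian bytes:
  [0]=0x90  [1]=0x7a  [2]=0x7c  [3]=0x33

90 7a 7c 33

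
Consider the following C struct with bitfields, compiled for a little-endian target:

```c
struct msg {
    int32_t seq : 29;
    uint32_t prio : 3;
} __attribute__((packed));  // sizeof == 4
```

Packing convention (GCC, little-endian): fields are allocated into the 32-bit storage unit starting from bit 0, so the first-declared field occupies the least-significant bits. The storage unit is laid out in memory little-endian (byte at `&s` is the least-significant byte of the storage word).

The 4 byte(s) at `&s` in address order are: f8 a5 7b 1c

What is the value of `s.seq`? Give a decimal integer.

-59005448

[0]=0xf8 [1]=0xa5 [2]=0x7b [3]=0x1c (little-endian) → word 0x1c7ba5f8
seq [0+:29] = (word>>0) & 0x1fffffff = 477865464  ←
prio [29+:3] = (word>>29) & 0x7 = 0
seq signed 29b, MSB=1: 477865464 - 536870912 = -59005448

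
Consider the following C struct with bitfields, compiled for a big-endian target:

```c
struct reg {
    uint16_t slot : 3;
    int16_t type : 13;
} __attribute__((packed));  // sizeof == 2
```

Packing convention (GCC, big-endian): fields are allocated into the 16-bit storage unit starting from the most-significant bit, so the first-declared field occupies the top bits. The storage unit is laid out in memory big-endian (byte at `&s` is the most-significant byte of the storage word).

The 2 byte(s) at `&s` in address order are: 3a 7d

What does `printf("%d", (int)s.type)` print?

[0]=0x3a [1]=0x7d (big-endian) → word 0x3a7d
slot [13+:3] = (word>>13) & 0x7 = 1
type [0+:13] = (word>>0) & 0x1fff = 6781  ←
type signed 13b, MSB=1: 6781 - 8192 = -1411

-1411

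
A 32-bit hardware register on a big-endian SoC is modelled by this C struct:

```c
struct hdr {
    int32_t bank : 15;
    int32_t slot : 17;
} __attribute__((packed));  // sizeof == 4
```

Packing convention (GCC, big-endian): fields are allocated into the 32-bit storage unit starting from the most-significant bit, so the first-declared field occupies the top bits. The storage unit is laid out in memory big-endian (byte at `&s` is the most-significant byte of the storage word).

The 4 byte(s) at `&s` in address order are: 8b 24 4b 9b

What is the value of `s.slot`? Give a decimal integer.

[0]=0x8b [1]=0x24 [2]=0x4b [3]=0x9b (big-endian) → word 0x8b244b9b
bank:15 @ bit 17 → (0x8b244b9b>>17)&0x7fff = 0x4592
slot:17 @ bit 0 → (0x8b244b9b>>0)&0x1ffff = 0x4b9b  ←
slot signed 17b, MSB=0: value = 19355

19355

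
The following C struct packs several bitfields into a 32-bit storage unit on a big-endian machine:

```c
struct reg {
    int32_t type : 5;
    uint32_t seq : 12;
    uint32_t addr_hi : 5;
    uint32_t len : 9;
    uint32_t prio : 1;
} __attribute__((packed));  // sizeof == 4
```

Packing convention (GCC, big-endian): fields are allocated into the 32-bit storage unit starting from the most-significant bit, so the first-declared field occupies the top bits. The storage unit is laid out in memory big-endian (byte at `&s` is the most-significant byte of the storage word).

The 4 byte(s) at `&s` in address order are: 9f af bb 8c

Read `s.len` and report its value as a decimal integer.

454

[0]=0x9f [1]=0xaf [2]=0xbb [3]=0x8c (big-endian) → word 0x9fafbb8c
type:5 @ bit 27 → (0x9fafbb8c>>27)&0x1f = 0x13
seq:12 @ bit 15 → (0x9fafbb8c>>15)&0xfff = 0xf5f
addr_hi:5 @ bit 10 → (0x9fafbb8c>>10)&0x1f = 0xe
len:9 @ bit 1 → (0x9fafbb8c>>1)&0x1ff = 0x1c6  ←
prio:1 @ bit 0 → (0x9fafbb8c>>0)&0x1 = 0x0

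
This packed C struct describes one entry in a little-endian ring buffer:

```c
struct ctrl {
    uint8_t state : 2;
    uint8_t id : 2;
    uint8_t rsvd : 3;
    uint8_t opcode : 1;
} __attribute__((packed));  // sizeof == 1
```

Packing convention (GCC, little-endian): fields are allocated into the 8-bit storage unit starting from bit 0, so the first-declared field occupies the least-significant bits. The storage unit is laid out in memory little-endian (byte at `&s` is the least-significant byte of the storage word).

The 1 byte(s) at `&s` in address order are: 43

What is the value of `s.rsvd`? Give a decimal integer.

[0]=0x43 (little-endian) → word 0x43
state [0+:2] = (word>>0) & 0x3 = 3
id [2+:2] = (word>>2) & 0x3 = 0
rsvd [4+:3] = (word>>4) & 0x7 = 4  ←
opcode [7+:1] = (word>>7) & 0x1 = 0

4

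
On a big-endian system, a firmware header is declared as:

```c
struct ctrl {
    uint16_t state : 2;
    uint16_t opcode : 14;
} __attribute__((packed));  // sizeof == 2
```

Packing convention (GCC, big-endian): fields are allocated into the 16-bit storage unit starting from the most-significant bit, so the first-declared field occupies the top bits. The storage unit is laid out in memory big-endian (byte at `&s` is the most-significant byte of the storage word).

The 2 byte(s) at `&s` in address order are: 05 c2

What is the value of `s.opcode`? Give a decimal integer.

[0]=0x05 [1]=0xc2 (big-endian) → word 0x05c2
state:2 @ bit 14 → (0x05c2>>14)&0x3 = 0x0
opcode:14 @ bit 0 → (0x05c2>>0)&0x3fff = 0x5c2  ←

1474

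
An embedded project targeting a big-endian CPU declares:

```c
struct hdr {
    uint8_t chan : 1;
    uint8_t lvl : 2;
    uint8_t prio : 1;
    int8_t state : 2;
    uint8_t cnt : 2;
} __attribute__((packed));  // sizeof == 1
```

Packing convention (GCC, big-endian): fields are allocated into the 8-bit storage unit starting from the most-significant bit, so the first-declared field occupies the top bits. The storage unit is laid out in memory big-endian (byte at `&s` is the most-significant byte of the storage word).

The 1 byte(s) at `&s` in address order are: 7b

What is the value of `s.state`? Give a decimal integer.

-2

[0]=0x7b (big-endian) → word 0x7b
chan [7+:1] = (word>>7) & 0x1 = 0
lvl [5+:2] = (word>>5) & 0x3 = 3
prio [4+:1] = (word>>4) & 0x1 = 1
state [2+:2] = (word>>2) & 0x3 = 2  ←
cnt [0+:2] = (word>>0) & 0x3 = 3
state signed 2b, MSB=1: 2 - 4 = -2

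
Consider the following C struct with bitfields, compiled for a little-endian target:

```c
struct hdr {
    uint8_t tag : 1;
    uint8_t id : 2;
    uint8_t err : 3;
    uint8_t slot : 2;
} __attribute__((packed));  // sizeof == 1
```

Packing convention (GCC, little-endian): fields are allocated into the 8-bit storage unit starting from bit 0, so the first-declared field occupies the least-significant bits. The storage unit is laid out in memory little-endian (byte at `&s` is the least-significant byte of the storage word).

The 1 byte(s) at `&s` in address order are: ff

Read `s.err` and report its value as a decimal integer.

7

[0]=0xff (little-endian) → word 0xff
tag:1 @ bit 0 → (0xff>>0)&0x1 = 0x1
id:2 @ bit 1 → (0xff>>1)&0x3 = 0x3
err:3 @ bit 3 → (0xff>>3)&0x7 = 0x7  ←
slot:2 @ bit 6 → (0xff>>6)&0x3 = 0x3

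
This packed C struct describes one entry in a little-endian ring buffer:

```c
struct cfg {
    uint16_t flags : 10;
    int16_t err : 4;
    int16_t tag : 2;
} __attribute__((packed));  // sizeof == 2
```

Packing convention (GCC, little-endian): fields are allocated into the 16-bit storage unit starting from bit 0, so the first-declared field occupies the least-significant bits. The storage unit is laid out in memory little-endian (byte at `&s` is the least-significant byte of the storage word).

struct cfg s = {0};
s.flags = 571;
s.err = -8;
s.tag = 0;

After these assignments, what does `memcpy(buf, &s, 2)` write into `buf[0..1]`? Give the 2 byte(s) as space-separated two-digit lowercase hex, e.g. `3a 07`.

3b 22

[0+:10] flags=571 & 0x3ff = 0x23b; word=0x023b
[10+:4] err=-8 & 0xf = 0x8; word=0x223b
[14+:2] tag=0 & 0x3 = 0x0; word=0x223b
word = 0x223b → little-endian bytes:
  [0]=0x3b  [1]=0x22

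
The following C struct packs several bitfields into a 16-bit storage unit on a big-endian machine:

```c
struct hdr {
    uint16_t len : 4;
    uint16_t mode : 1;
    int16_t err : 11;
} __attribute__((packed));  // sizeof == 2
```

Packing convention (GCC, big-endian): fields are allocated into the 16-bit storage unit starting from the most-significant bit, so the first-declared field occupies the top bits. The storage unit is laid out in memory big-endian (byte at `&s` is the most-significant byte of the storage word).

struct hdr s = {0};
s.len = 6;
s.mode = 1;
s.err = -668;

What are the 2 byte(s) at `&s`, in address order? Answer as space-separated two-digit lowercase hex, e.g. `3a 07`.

len (4b) val=6 bits=0x6 at bit 12: 0x6000
mode (1b) val=1 bits=0x1 at bit 11: 0x6800
err (11b) val=-668 bits=0x564 at bit 0: 0x6d64
word = 0x6d64 → big-endian bytes:
  [0]=0x6d  [1]=0x64

6d 64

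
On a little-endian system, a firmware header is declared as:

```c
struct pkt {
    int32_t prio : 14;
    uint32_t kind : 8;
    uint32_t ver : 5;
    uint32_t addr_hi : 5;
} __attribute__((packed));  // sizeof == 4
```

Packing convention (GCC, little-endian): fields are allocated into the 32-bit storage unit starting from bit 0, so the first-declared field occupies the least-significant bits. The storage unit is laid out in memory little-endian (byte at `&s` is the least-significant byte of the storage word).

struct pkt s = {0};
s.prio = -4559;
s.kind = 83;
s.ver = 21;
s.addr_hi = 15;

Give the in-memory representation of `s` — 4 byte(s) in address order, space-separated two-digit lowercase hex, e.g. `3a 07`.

31 ee 54 7d

[0+:14] prio=-4559 & 0x3fff = 0x2e31; word=0x00002e31
[14+:8] kind=83 & 0xff = 0x53; word=0x0014ee31
[22+:5] ver=21 & 0x1f = 0x15; word=0x0554ee31
[27+:5] addr_hi=15 & 0x1f = 0xf; word=0x7d54ee31
word = 0x7d54ee31 → little-endian bytes:
  [0]=0x31  [1]=0xee  [2]=0x54  [3]=0x7d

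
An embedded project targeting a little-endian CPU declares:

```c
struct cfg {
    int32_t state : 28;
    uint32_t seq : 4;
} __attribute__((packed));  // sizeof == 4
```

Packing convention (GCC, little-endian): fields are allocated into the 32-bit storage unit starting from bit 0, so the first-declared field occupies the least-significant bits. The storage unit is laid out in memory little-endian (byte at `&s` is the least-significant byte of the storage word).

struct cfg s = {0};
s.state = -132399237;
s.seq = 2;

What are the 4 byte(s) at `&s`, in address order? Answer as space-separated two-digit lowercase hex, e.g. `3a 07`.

state (28b) val=-132399237 bits=0x81bbf7b at bit 0: 0x081bbf7b
seq (4b) val=2 bits=0x2 at bit 28: 0x281bbf7b
word = 0x281bbf7b → little-endian bytes:
  [0]=0x7b  [1]=0xbf  [2]=0x1b  [3]=0x28

7b bf 1b 28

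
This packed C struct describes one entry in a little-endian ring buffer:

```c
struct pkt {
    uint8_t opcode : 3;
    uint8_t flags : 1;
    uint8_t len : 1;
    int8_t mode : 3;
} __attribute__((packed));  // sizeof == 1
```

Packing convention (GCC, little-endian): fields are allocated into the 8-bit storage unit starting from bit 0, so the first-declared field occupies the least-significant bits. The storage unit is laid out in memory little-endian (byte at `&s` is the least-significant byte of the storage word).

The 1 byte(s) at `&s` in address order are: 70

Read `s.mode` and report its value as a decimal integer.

[0]=0x70 (little-endian) → word 0x70
opcode [0+:3] = (word>>0) & 0x7 = 0
flags [3+:1] = (word>>3) & 0x1 = 0
len [4+:1] = (word>>4) & 0x1 = 1
mode [5+:3] = (word>>5) & 0x7 = 3  ←
mode signed 3b, MSB=0: value = 3

3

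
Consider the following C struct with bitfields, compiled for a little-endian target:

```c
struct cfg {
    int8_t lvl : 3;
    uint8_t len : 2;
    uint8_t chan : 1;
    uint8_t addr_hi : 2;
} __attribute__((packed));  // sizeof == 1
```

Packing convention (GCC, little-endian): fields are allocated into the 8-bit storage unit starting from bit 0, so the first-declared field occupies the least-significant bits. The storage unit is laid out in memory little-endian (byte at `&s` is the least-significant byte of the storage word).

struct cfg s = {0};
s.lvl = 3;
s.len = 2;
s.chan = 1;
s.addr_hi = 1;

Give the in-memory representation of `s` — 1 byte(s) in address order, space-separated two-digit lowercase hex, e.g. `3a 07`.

73

lvl:3 = 3 → 0x3 << 0 → word 0x03
len:2 = 2 → 0x2 << 3 → word 0x13
chan:1 = 1 → 0x1 << 5 → word 0x33
addr_hi:2 = 1 → 0x1 << 6 → word 0x73
word = 0x73 → little-endian bytes:
  [0]=0x73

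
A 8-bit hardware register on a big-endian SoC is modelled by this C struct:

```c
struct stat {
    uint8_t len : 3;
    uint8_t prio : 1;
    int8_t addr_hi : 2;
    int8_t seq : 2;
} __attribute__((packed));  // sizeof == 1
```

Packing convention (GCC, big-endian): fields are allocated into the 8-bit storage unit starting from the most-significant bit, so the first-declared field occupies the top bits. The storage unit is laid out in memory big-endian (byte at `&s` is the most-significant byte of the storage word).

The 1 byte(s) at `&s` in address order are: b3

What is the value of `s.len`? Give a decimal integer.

[0]=0xb3 (big-endian) → word 0xb3
len:3 @ bit 5 → (0xb3>>5)&0x7 = 0x5  ←
prio:1 @ bit 4 → (0xb3>>4)&0x1 = 0x1
addr_hi:2 @ bit 2 → (0xb3>>2)&0x3 = 0x0
seq:2 @ bit 0 → (0xb3>>0)&0x3 = 0x3

5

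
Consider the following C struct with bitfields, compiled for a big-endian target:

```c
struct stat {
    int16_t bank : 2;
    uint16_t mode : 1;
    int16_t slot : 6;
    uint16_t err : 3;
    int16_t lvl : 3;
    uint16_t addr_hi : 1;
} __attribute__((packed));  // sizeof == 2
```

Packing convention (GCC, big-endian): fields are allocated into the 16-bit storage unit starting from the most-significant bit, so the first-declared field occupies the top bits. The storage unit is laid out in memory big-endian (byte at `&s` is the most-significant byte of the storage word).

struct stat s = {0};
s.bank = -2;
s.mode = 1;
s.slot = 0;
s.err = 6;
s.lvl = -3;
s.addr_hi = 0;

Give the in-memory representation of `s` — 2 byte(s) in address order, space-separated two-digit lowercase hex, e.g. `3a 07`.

a0 6a

bank (2b) val=-2 bits=0x2 at bit 14: 0x8000
mode (1b) val=1 bits=0x1 at bit 13: 0xa000
slot (6b) val=0 bits=0x0 at bit 7: 0xa000
err (3b) val=6 bits=0x6 at bit 4: 0xa060
lvl (3b) val=-3 bits=0x5 at bit 1: 0xa06a
addr_hi (1b) val=0 bits=0x0 at bit 0: 0xa06a
word = 0xa06a → big-endian bytes:
  [0]=0xa0  [1]=0x6a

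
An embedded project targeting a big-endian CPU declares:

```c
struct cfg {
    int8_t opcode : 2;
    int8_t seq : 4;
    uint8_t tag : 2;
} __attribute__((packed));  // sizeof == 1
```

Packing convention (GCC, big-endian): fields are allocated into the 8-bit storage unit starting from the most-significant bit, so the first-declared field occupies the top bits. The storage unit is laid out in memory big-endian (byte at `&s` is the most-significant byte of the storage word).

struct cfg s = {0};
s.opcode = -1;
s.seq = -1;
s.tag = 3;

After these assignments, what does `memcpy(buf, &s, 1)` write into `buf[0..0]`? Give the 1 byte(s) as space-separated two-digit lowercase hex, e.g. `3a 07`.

opcode (2b) val=-1 bits=0x3 at bit 6: 0xc0
seq (4b) val=-1 bits=0xf at bit 2: 0xfc
tag (2b) val=3 bits=0x3 at bit 0: 0xff
word = 0xff → big-endian bytes:
  [0]=0xff

ff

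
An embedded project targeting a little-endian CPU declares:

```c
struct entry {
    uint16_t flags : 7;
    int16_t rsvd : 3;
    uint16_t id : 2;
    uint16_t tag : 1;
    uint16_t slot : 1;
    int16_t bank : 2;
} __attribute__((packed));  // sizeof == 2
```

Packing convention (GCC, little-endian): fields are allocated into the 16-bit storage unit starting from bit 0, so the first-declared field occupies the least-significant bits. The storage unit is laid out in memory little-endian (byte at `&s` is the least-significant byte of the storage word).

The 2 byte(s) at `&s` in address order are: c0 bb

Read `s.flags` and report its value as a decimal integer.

[0]=0xc0 [1]=0xbb (little-endian) → word 0xbbc0
flags:7 @ bit 0 → (0xbbc0>>0)&0x7f = 0x40  ←
rsvd:3 @ bit 7 → (0xbbc0>>7)&0x7 = 0x7
id:2 @ bit 10 → (0xbbc0>>10)&0x3 = 0x2
tag:1 @ bit 12 → (0xbbc0>>12)&0x1 = 0x1
slot:1 @ bit 13 → (0xbbc0>>13)&0x1 = 0x1
bank:2 @ bit 14 → (0xbbc0>>14)&0x3 = 0x2

64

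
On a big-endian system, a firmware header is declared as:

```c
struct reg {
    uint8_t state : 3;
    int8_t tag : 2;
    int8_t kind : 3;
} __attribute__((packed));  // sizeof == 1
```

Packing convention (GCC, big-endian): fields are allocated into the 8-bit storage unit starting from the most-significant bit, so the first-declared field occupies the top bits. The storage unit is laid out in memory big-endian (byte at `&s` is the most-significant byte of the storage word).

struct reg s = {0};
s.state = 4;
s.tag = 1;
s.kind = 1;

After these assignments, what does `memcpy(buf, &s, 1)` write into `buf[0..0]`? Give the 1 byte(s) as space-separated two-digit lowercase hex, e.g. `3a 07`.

state (3b) val=4 bits=0x4 at bit 5: 0x80
tag (2b) val=1 bits=0x1 at bit 3: 0x88
kind (3b) val=1 bits=0x1 at bit 0: 0x89
word = 0x89 → big-endian bytes:
  [0]=0x89

89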